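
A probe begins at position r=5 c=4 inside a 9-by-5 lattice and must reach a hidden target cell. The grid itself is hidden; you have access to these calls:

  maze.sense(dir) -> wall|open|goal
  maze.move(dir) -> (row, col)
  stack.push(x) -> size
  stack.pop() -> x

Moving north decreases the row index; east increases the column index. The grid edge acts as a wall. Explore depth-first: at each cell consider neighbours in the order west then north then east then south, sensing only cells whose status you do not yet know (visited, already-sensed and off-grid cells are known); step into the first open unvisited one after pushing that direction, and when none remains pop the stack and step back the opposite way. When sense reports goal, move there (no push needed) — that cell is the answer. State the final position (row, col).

// sense(dir→west) => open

// push(x→west) => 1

// move(dir→west) => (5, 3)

// sense(dir→west) => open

// push(x→west) => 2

// move(dir→west) => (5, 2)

// sense(dir→west) => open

// push(x→west) => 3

// move(dir→west) => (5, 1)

// sense(dir→west) => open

// push(x→west) => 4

// move(dir→west) => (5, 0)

// sense(dir→north) => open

// push(x→north) => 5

// move(dir→north) => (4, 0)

// sense(dir→north) => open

// push(x→north) => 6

// move(dir→north) => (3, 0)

// sense(dir→north) => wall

// sense(dir→east) => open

// push(x→east) => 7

// move(dir→east) => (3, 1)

// sense(dir→north) => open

// push(x→north) => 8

// move(dir→north) => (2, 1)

// sense(dir→north) => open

// push(x→north) => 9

// move(dir→north) => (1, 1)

// sense(dir→west) => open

// push(x→west) => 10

// move(dir→west) => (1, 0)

// sense(dir→north) => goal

// move(dir→north) => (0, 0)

Answer: (0, 0)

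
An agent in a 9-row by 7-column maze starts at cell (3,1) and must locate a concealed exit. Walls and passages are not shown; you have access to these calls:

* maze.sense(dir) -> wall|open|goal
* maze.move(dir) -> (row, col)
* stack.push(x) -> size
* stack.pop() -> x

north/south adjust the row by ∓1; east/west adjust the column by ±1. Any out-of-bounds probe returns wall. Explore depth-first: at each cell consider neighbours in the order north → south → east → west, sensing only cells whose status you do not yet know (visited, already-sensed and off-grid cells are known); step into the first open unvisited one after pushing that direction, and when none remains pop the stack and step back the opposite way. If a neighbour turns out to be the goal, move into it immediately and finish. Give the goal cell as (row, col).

Invoking maze.sense with dir: north, yielding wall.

Now I run maze.sense with dir: south, : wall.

Next I call maze.sense with dir: east, → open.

Then stack.push with x: east, : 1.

Using maze.move with dir: east, and get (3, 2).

Using maze.sense with dir: north, and get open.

Calling stack.push with x: north, yielding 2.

Invoking maze.move with dir: north, → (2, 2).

Invoking maze.sense with dir: north, and see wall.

Then maze.sense with dir: east, and see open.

Next I call stack.push with x: east, and observe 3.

I invoke maze.move with dir: east, : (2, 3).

I invoke maze.sense with dir: north, and get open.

I try stack.push with x: north, and get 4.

Then maze.move with dir: north, : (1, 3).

I try maze.sense with dir: north, → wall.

I try maze.sense with dir: east, giving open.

Calling stack.push with x: east, : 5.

Then maze.move with dir: east, giving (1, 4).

I call maze.sense with dir: north, yielding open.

I use stack.push with x: north, → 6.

I try maze.move with dir: north, yielding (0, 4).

Calling maze.sense with dir: east, and get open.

Next I call stack.push with x: east, yielding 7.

I use maze.move with dir: east, — result: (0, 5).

Using maze.sense with dir: south, : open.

Then stack.push with x: south, giving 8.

Next I call maze.move with dir: south, and see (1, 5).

I call maze.sense with dir: south, yielding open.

Invoking stack.push with x: south, which returns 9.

I invoke maze.move with dir: south, — result: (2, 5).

Calling maze.sense with dir: south, → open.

I call stack.push with x: south, giving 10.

Using maze.move with dir: south, : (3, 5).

I invoke maze.sense with dir: south, which returns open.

Next I call stack.push with x: south, — result: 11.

Next I call maze.move with dir: south, and observe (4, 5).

Then maze.sense with dir: south, giving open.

I call stack.push with x: south, which returns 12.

I call maze.move with dir: south, giving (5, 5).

I call maze.sense with dir: south, yielding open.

I use stack.push with x: south, and observe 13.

Now I run maze.move with dir: south, and see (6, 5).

I run maze.sense with dir: south, and observe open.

Calling stack.push with x: south, : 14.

Invoking maze.move with dir: south, giving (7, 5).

Then maze.sense with dir: south, and get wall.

I use maze.sense with dir: east, and see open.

I try stack.push with x: east, — result: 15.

I call maze.move with dir: east, — result: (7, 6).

I invoke maze.sense with dir: north, → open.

Using stack.push with x: north, → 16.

Invoking maze.move with dir: north, giving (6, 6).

Invoking maze.sense with dir: north, : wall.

Then stack.pop(), yielding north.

I run maze.move with dir: south, → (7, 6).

I invoke maze.sense with dir: south, and observe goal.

Invoking maze.move with dir: south, yielding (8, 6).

Answer: (8, 6)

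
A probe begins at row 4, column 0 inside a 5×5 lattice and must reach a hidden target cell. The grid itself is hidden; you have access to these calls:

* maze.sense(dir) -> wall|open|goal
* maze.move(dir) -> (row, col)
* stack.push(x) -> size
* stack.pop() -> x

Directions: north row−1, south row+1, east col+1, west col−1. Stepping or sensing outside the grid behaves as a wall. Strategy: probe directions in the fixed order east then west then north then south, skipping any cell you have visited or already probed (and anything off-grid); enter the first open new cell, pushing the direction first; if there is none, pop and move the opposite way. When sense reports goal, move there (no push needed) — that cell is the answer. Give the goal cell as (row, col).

Now I run maze.sense using dir: east, yielding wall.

Using maze.sense using dir: north, and observe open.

Now I run stack.push using x: north, : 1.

I try maze.move using dir: north, : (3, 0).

Invoking maze.sense using dir: east, which returns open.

I call stack.push using x: east, yielding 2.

Calling maze.move using dir: east, and see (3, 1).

I run maze.sense using dir: east, and see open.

I invoke stack.push using x: east, giving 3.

Then maze.move using dir: east, and observe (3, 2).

Using maze.sense using dir: east, → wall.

Using maze.sense using dir: north, and see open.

Now I run stack.push using x: north, : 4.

I invoke maze.move using dir: north, and see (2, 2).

I call maze.sense using dir: east, — result: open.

Invoking stack.push using x: east, yielding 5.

Next I call maze.move using dir: east, : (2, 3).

Next I call maze.sense using dir: east, yielding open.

Next I call stack.push using x: east, : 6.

I use maze.move using dir: east, yielding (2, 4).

Using maze.sense using dir: north, : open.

Using stack.push using x: north, and observe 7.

Calling maze.move using dir: north, → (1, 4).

Next I call maze.sense using dir: west, giving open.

I call stack.push using x: west, — result: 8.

I try maze.move using dir: west, giving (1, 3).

Using maze.sense using dir: west, → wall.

Now I run maze.sense using dir: north, — result: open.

Calling stack.push using x: north, yielding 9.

I invoke maze.move using dir: north, yielding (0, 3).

Invoking maze.sense using dir: east, and get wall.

Next I call maze.sense using dir: west, and get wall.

I call stack.pop, and see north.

I invoke maze.move using dir: south, yielding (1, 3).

I try stack.pop, — result: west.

I use maze.move using dir: east, giving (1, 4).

Then stack.pop, yielding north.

I call maze.move using dir: south, which returns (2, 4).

Invoking maze.sense using dir: south, which returns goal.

I invoke maze.move using dir: south, and see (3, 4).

Answer: (3, 4)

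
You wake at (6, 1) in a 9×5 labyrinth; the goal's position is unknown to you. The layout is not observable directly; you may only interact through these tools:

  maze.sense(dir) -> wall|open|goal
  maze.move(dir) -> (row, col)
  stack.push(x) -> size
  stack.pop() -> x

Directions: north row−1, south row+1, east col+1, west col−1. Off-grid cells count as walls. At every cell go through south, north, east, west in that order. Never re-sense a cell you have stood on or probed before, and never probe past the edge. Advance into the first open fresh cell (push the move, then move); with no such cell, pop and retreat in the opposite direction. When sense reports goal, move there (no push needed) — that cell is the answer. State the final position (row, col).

-> maze.sense(south)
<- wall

-> maze.sense(north)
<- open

-> stack.push(north)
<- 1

-> maze.move(north)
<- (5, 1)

-> maze.sense(north)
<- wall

-> maze.sense(east)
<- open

-> stack.push(east)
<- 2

-> maze.move(east)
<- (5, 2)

-> maze.sense(south)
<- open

-> stack.push(south)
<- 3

-> maze.move(south)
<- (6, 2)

-> maze.sense(south)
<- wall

-> maze.sense(east)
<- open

-> stack.push(east)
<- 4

-> maze.move(east)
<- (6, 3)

-> maze.sense(south)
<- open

-> stack.push(south)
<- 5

-> maze.move(south)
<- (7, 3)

-> maze.sense(south)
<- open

-> stack.push(south)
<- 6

-> maze.move(south)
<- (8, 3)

-> maze.sense(east)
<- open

-> stack.push(east)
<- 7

-> maze.move(east)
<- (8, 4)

-> maze.sense(north)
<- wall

-> stack.pop()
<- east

-> maze.move(west)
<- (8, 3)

-> maze.sense(west)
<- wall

-> stack.pop()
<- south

-> maze.move(north)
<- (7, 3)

-> stack.pop()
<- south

-> maze.move(north)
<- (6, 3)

-> maze.sense(north)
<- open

-> stack.push(north)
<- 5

-> maze.move(north)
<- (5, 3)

-> maze.sense(north)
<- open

-> stack.push(north)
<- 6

-> maze.move(north)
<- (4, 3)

-> maze.sense(north)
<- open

-> stack.push(north)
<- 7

-> maze.move(north)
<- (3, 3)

-> maze.sense(north)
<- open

-> stack.push(north)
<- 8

-> maze.move(north)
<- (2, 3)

-> maze.sense(north)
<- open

-> stack.push(north)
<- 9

-> maze.move(north)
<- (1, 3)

-> maze.sense(north)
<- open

-> stack.push(north)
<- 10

-> maze.move(north)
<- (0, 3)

-> maze.sense(east)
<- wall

-> maze.sense(west)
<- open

-> stack.push(west)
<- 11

-> maze.move(west)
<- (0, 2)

-> maze.sense(south)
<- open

-> stack.push(south)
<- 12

-> maze.move(south)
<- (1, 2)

-> maze.sense(south)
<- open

-> stack.push(south)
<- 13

-> maze.move(south)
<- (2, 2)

-> maze.sense(south)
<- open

-> stack.push(south)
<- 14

-> maze.move(south)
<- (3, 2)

-> maze.sense(south)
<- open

-> stack.push(south)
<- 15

-> maze.move(south)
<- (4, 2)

-> stack.pop()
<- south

-> maze.move(north)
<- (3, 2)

-> maze.sense(west)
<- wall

-> stack.pop()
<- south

-> maze.move(north)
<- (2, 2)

-> maze.sense(west)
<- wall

-> stack.pop()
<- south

-> maze.move(north)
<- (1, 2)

-> maze.sense(west)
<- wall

-> stack.pop()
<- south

-> maze.move(north)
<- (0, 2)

-> maze.sense(west)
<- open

-> stack.push(west)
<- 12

-> maze.move(west)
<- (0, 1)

-> maze.sense(west)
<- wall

-> stack.pop()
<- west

-> maze.move(east)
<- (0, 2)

-> stack.pop()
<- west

-> maze.move(east)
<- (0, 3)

-> stack.pop()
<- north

-> maze.move(south)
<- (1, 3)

-> maze.sense(east)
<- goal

-> maze.move(east)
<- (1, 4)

Answer: (1, 4)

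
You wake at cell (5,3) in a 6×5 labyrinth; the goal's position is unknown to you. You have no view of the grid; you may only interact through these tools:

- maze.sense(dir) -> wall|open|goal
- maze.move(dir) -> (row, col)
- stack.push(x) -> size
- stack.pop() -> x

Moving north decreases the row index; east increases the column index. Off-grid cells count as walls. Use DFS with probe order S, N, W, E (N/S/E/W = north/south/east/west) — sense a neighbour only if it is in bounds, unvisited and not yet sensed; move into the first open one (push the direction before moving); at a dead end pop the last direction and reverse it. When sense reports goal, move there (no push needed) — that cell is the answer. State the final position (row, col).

Action: maze.sense[dir='north']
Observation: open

Action: stack.push[x='north']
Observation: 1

Action: maze.move[dir='north']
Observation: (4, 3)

Action: maze.sense[dir='north']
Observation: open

Action: stack.push[x='north']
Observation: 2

Action: maze.move[dir='north']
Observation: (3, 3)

Action: maze.sense[dir='north']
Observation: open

Action: stack.push[x='north']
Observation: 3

Action: maze.move[dir='north']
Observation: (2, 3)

Action: maze.sense[dir='north']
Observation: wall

Action: maze.sense[dir='west']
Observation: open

Action: stack.push[x='west']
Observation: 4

Action: maze.move[dir='west']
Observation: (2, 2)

Action: maze.sense[dir='south']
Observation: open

Action: stack.push[x='south']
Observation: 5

Action: maze.move[dir='south']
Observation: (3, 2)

Action: maze.sense[dir='south']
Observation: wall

Action: maze.sense[dir='west']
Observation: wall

Action: stack.pop[]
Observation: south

Action: maze.move[dir='north']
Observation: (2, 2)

Action: maze.sense[dir='north']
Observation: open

Action: stack.push[x='north']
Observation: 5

Action: maze.move[dir='north']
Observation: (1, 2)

Action: maze.sense[dir='north']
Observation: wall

Action: maze.sense[dir='west']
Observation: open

Action: stack.push[x='west']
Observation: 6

Action: maze.move[dir='west']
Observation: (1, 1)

Action: maze.sense[dir='south']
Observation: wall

Action: maze.sense[dir='north']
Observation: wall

Action: maze.sense[dir='west']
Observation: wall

Action: stack.pop[]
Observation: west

Action: maze.move[dir='east']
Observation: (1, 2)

Action: stack.pop[]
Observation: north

Action: maze.move[dir='south']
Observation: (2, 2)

Action: stack.pop[]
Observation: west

Action: maze.move[dir='east']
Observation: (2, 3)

Action: maze.sense[dir='east']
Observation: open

Action: stack.push[x='east']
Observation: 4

Action: maze.move[dir='east']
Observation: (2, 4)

Action: maze.sense[dir='south']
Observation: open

Action: stack.push[x='south']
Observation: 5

Action: maze.move[dir='south']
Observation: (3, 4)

Action: maze.sense[dir='south']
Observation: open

Action: stack.push[x='south']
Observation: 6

Action: maze.move[dir='south']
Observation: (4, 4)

Action: maze.sense[dir='south']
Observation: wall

Action: stack.pop[]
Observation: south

Action: maze.move[dir='north']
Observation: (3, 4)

Action: stack.pop[]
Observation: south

Action: maze.move[dir='north']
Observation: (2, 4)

Action: maze.sense[dir='north']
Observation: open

Action: stack.push[x='north']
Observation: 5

Action: maze.move[dir='north']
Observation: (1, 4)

Action: maze.sense[dir='north']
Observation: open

Action: stack.push[x='north']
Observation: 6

Action: maze.move[dir='north']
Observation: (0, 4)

Action: maze.sense[dir='west']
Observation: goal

Action: maze.move[dir='west']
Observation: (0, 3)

Answer: (0, 3)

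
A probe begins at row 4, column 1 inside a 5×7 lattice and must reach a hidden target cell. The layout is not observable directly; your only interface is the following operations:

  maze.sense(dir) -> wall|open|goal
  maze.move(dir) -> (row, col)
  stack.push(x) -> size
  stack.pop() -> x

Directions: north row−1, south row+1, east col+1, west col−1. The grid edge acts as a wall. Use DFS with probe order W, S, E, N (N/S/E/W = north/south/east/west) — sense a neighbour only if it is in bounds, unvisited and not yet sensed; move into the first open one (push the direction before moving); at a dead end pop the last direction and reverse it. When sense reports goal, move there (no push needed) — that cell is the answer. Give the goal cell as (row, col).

→ sense(west)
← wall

→ sense(east)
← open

→ push(east)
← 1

→ move(east)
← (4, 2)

→ sense(east)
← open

→ push(east)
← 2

→ move(east)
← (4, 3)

→ sense(east)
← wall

→ sense(north)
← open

→ push(north)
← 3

→ move(north)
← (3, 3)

→ sense(west)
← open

→ push(west)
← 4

→ move(west)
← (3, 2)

→ sense(west)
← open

→ push(west)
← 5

→ move(west)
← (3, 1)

→ sense(west)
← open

→ push(west)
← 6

→ move(west)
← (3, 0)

→ sense(north)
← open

→ push(north)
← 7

→ move(north)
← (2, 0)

→ sense(east)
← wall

→ sense(north)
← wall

→ pop()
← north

→ move(south)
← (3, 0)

→ pop()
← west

→ move(east)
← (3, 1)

→ pop()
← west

→ move(east)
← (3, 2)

→ sense(north)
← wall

→ pop()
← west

→ move(east)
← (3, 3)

→ sense(east)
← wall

→ sense(north)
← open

→ push(north)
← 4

→ move(north)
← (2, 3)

→ sense(east)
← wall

→ sense(north)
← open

→ push(north)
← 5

→ move(north)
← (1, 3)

→ sense(west)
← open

→ push(west)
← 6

→ move(west)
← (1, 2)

→ sense(west)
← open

→ push(west)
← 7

→ move(west)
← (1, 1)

→ sense(north)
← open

→ push(north)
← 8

→ move(north)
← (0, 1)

→ sense(west)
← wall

→ sense(east)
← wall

→ pop()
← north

→ move(south)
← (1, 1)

→ pop()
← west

→ move(east)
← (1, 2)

→ pop()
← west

→ move(east)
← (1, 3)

→ sense(east)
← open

→ push(east)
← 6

→ move(east)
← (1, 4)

→ sense(east)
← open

→ push(east)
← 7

→ move(east)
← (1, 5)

→ sense(south)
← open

→ push(south)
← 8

→ move(south)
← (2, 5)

→ sense(south)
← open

→ push(south)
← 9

→ move(south)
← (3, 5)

→ sense(south)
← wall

→ sense(east)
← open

→ push(east)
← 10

→ move(east)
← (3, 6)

→ sense(south)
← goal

→ move(south)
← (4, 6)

Answer: (4, 6)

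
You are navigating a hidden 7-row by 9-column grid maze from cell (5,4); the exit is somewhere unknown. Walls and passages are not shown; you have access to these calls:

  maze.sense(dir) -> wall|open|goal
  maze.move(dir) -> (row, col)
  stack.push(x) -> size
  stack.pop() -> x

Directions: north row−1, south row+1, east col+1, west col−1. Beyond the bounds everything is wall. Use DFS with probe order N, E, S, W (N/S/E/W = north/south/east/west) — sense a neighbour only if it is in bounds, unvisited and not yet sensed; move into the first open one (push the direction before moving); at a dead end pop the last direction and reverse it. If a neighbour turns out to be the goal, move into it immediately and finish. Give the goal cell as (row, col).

I call maze.sense passing dir: north, which returns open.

Invoking stack.push passing x: north, yielding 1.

Next I call maze.move passing dir: north, — result: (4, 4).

Invoking maze.sense passing dir: north, and see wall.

Then maze.sense passing dir: east, and get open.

Invoking stack.push passing x: east, and get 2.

I run maze.move passing dir: east, — result: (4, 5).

Then maze.sense passing dir: north, and get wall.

I use maze.sense passing dir: east, — result: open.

Next I call stack.push passing x: east, which returns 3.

I try maze.move passing dir: east, giving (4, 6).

I run maze.sense passing dir: north, giving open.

I try stack.push passing x: north, and see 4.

Then maze.move passing dir: north, and observe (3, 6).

I use maze.sense passing dir: north, — result: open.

I call stack.push passing x: north, yielding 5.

I run maze.move passing dir: north, : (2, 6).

Calling maze.sense passing dir: north, and see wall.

Now I run maze.sense passing dir: east, yielding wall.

I call maze.sense passing dir: west, and see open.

I try stack.push passing x: west, → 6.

Calling maze.move passing dir: west, and get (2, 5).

I try maze.sense passing dir: north, : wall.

Invoking maze.sense passing dir: west, and see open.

I try stack.push passing x: west, and get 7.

Now I run maze.move passing dir: west, and see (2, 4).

I use maze.sense passing dir: north, which returns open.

Invoking stack.push passing x: north, and see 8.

Invoking maze.move passing dir: north, which returns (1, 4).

I try maze.sense passing dir: north, and observe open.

Now I run stack.push passing x: north, and see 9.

Using maze.move passing dir: north, and get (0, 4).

Invoking maze.sense passing dir: east, : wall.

I invoke maze.sense passing dir: west, and get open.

Next I call stack.push passing x: west, giving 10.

Then maze.move passing dir: west, which returns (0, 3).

I invoke maze.sense passing dir: south, → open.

Calling stack.push passing x: south, giving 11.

I run maze.move passing dir: south, which returns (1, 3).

I try maze.sense passing dir: south, yielding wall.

I use maze.sense passing dir: west, and see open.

I call stack.push passing x: west, : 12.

Calling maze.move passing dir: west, yielding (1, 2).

Next I call maze.sense passing dir: north, which returns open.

I invoke stack.push passing x: north, — result: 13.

I call maze.move passing dir: north, and get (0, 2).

Now I run maze.sense passing dir: west, yielding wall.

I run stack.pop(), and get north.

I call maze.move passing dir: south, giving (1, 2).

I invoke maze.sense passing dir: south, which returns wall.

I try maze.sense passing dir: west, and get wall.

I run stack.pop, giving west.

Then maze.move passing dir: east, giving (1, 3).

Invoking stack.pop, which returns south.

I run maze.move passing dir: north, and get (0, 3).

I invoke stack.pop(), yielding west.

I run maze.move passing dir: east, — result: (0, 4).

Invoking stack.pop, → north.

Invoking maze.move passing dir: south, — result: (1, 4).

Using stack.pop, : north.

I call maze.move passing dir: south, → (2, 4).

I use stack.pop(), → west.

I use maze.move passing dir: east, and see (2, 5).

I call stack.pop(), — result: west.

I invoke maze.move passing dir: east, and observe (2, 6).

I call stack.pop(), and see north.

Now I run maze.move passing dir: south, giving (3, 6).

I try maze.sense passing dir: east, and see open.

Then stack.push passing x: east, which returns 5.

I use maze.move passing dir: east, which returns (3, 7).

I invoke maze.sense passing dir: east, which returns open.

Next I call stack.push passing x: east, and observe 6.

Next I call maze.move passing dir: east, giving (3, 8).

I invoke maze.sense passing dir: north, yielding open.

Invoking stack.push passing x: north, → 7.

Then maze.move passing dir: north, and get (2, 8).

Invoking maze.sense passing dir: north, which returns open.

Then stack.push passing x: north, — result: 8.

Next I call maze.move passing dir: north, and observe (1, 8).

Next I call maze.sense passing dir: north, and get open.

Then stack.push passing x: north, → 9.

Invoking maze.move passing dir: north, yielding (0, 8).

Using maze.sense passing dir: west, which returns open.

I try stack.push passing x: west, and get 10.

Invoking maze.move passing dir: west, → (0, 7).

Next I call maze.sense passing dir: south, yielding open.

Invoking stack.push passing x: south, — result: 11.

Calling maze.move passing dir: south, and observe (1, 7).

Using stack.pop(), — result: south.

Now I run maze.move passing dir: north, — result: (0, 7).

I use maze.sense passing dir: west, — result: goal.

Then maze.move passing dir: west, which returns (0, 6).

Answer: (0, 6)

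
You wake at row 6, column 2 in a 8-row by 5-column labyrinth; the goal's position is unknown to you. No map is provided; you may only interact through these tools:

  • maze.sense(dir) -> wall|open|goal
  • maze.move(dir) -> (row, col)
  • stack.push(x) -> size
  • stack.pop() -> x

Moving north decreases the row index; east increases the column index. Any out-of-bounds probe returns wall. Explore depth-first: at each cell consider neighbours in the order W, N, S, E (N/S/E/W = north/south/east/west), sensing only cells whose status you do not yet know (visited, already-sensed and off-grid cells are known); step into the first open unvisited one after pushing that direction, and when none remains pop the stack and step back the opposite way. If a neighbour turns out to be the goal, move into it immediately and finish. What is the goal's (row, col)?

Calling maze.sense using dir=west, yielding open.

I invoke stack.push using x=west, giving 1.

I use maze.move using dir=west, : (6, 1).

Then maze.sense using dir=west, → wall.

Next I call maze.sense using dir=north, : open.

Then stack.push using x=north, and get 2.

I invoke maze.move using dir=north, : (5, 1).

Then maze.sense using dir=west, and observe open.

I call stack.push using x=west, — result: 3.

Invoking maze.move using dir=west, and get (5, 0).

Invoking maze.sense using dir=north, which returns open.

Invoking stack.push using x=north, : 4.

Calling maze.move using dir=north, : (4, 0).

I run maze.sense using dir=north, which returns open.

I invoke stack.push using x=north, → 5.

I try maze.move using dir=north, — result: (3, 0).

Now I run maze.sense using dir=north, and observe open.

Using stack.push using x=north, — result: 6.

I invoke maze.move using dir=north, and get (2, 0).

I call maze.sense using dir=north, : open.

Calling stack.push using x=north, and observe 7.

I try maze.move using dir=north, — result: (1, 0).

Now I run maze.sense using dir=north, which returns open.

Now I run stack.push using x=north, which returns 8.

Now I run maze.move using dir=north, which returns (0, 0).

I invoke maze.sense using dir=east, and observe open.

Using stack.push using x=east, → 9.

Now I run maze.move using dir=east, → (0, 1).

Calling maze.sense using dir=south, which returns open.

I use stack.push using x=south, — result: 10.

Then maze.move using dir=south, and see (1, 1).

I use maze.sense using dir=south, and get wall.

Invoking maze.sense using dir=east, and see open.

I run stack.push using x=east, and see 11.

I use maze.move using dir=east, — result: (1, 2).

Using maze.sense using dir=north, giving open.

Calling stack.push using x=north, — result: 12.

Using maze.move using dir=north, : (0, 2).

Calling maze.sense using dir=east, and see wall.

Then stack.pop(), which returns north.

I run maze.move using dir=south, giving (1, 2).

I invoke maze.sense using dir=south, → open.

Then stack.push using x=south, : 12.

I call maze.move using dir=south, : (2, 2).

I invoke maze.sense using dir=south, → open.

Then stack.push using x=south, and get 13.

I call maze.move using dir=south, and observe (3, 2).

I run maze.sense using dir=west, yielding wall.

Then maze.sense using dir=south, and observe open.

Invoking stack.push using x=south, and see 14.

Calling maze.move using dir=south, — result: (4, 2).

Using maze.sense using dir=west, and observe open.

I call stack.push using x=west, and see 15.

Invoking maze.move using dir=west, and see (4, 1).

Next I call stack.pop(), which returns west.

Next I call maze.move using dir=east, — result: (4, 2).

Invoking maze.sense using dir=south, yielding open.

Then stack.push using x=south, and get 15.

Using maze.move using dir=south, and get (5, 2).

I use maze.sense using dir=east, and get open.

I use stack.push using x=east, and observe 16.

Now I run maze.move using dir=east, giving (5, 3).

I run maze.sense using dir=north, and get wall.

Invoking maze.sense using dir=south, : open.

I use stack.push using x=south, and observe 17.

I call maze.move using dir=south, : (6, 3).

Now I run maze.sense using dir=south, giving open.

Calling stack.push using x=south, which returns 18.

Invoking maze.move using dir=south, — result: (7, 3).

Calling maze.sense using dir=west, giving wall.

Invoking maze.sense using dir=east, — result: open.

I invoke stack.push using x=east, : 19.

Next I call maze.move using dir=east, and get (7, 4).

Invoking maze.sense using dir=north, which returns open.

I use stack.push using x=north, and observe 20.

Now I run maze.move using dir=north, — result: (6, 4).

Invoking maze.sense using dir=north, : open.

Invoking stack.push using x=north, which returns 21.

Then maze.move using dir=north, giving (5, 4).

Now I run maze.sense using dir=north, which returns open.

I call stack.push using x=north, — result: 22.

I run maze.move using dir=north, : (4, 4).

Calling maze.sense using dir=north, — result: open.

Invoking stack.push using x=north, yielding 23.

Invoking maze.move using dir=north, : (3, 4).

Invoking maze.sense using dir=west, : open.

I call stack.push using x=west, : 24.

I try maze.move using dir=west, yielding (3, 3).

Then maze.sense using dir=north, yielding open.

Invoking stack.push using x=north, → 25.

I invoke maze.move using dir=north, — result: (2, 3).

Next I call maze.sense using dir=north, and see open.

Calling stack.push using x=north, and observe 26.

I run maze.move using dir=north, giving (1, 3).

Using maze.sense using dir=east, — result: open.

Using stack.push using x=east, which returns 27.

Next I call maze.move using dir=east, and observe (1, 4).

Calling maze.sense using dir=north, and see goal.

I try maze.move using dir=north, which returns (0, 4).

Answer: (0, 4)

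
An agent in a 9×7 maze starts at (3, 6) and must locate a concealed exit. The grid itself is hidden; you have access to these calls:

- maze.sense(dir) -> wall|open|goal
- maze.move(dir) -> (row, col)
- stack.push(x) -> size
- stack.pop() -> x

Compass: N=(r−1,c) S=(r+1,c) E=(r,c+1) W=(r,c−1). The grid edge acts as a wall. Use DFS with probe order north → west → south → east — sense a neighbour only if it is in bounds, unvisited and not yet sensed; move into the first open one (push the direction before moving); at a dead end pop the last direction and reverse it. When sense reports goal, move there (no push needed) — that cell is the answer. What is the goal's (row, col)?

Then maze.sense(dir=north), and get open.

Then stack.push(x=north), : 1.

I call maze.move(dir=north), : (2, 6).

I try maze.sense(dir=north), → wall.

Next I call maze.sense(dir=west), giving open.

Calling stack.push(x=west), : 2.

I call maze.move(dir=west), yielding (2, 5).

Using maze.sense(dir=north), which returns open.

Invoking stack.push(x=north), and observe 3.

I use maze.move(dir=north), which returns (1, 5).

I try maze.sense(dir=north), — result: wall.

Calling maze.sense(dir=west), : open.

Next I call stack.push(x=west), giving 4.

Next I call maze.move(dir=west), and observe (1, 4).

Calling maze.sense(dir=north), and get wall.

I use maze.sense(dir=west), giving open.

I try stack.push(x=west), and see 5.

I run maze.move(dir=west), — result: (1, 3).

Calling maze.sense(dir=north), which returns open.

Next I call stack.push(x=north), giving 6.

Now I run maze.move(dir=north), : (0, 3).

I try maze.sense(dir=west), and get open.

I call stack.push(x=west), and see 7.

I try maze.move(dir=west), → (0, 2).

Invoking maze.sense(dir=west), — result: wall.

I invoke maze.sense(dir=south), and observe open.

I invoke stack.push(x=south), and observe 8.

Next I call maze.move(dir=south), and see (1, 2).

I call maze.sense(dir=west), and observe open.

Next I call stack.push(x=west), giving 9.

Invoking maze.move(dir=west), giving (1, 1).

Using maze.sense(dir=west), — result: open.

I use stack.push(x=west), which returns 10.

I run maze.move(dir=west), and observe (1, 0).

I use maze.sense(dir=north), and observe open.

I invoke stack.push(x=north), and see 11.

I try maze.move(dir=north), : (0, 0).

I run stack.pop, which returns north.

Now I run maze.move(dir=south), and see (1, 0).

I call maze.sense(dir=south), : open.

Next I call stack.push(x=south), which returns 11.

Now I run maze.move(dir=south), yielding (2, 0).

Invoking maze.sense(dir=south), yielding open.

Next I call stack.push(x=south), : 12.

Using maze.move(dir=south), which returns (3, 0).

Now I run maze.sense(dir=south), → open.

I call stack.push(x=south), and observe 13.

I invoke maze.move(dir=south), → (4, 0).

I invoke maze.sense(dir=south), and get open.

Then stack.push(x=south), — result: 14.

I invoke maze.move(dir=south), giving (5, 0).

Calling maze.sense(dir=south), and see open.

Calling stack.push(x=south), and get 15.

Calling maze.move(dir=south), and observe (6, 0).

Then maze.sense(dir=south), and get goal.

Then maze.move(dir=south), and get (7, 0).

Answer: (7, 0)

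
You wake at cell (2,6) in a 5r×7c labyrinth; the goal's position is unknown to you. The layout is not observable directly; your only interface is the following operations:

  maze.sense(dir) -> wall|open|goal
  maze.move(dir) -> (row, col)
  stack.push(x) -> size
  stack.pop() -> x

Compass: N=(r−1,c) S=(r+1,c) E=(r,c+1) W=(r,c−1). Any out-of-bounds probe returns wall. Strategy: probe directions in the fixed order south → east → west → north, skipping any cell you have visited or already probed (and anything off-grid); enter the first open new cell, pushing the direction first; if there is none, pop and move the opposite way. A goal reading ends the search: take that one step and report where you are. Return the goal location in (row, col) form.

Using sense(dir='south'), and see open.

I call push(x='south'), — result: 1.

I invoke move(dir='south'), → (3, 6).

Then sense(dir='south'), : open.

I invoke push(x='south'), — result: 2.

Calling move(dir='south'), and see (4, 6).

Next I call sense(dir='west'), and observe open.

Next I call push(x='west'), — result: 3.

Next I call move(dir='west'), and get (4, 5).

Now I run sense(dir='west'), yielding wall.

I call sense(dir='north'), → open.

I run push(x='north'), which returns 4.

Calling move(dir='north'), which returns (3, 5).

Invoking sense(dir='west'), → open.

Invoking push(x='west'), and observe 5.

I invoke move(dir='west'), : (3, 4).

Then sense(dir='west'), and get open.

Invoking push(x='west'), and get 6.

I call move(dir='west'), and get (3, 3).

Now I run sense(dir='south'), → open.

I use push(x='south'), and observe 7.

I call move(dir='south'), : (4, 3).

I try sense(dir='west'), which returns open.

I run push(x='west'), which returns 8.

I run move(dir='west'), giving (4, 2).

Then sense(dir='west'), and get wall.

Calling sense(dir='north'), : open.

Then push(x='north'), → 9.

I use move(dir='north'), : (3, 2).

Calling sense(dir='west'), → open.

I invoke push(x='west'), and see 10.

Calling move(dir='west'), and see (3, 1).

Using sense(dir='west'), and observe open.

I invoke push(x='west'), giving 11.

Invoking move(dir='west'), : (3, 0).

Using sense(dir='south'), yielding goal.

Using move(dir='south'), yielding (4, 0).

Answer: (4, 0)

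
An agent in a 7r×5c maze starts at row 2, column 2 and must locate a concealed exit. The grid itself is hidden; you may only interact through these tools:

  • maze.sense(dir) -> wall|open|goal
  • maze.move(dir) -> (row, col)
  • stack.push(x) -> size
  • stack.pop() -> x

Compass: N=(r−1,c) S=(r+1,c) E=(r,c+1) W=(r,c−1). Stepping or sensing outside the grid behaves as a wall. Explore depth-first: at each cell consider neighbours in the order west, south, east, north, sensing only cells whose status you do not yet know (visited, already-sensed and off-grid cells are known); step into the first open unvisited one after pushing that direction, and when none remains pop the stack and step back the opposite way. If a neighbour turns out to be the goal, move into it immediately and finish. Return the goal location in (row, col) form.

I run sense using dir='west', : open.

I try push using x='west', → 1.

I use move using dir='west', — result: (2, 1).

Next I call sense using dir='west', : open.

Calling push using x='west', and observe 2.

I call move using dir='west', giving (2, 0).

I try sense using dir='south', and see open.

I invoke push using x='south', which returns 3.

I try move using dir='south', which returns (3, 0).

Now I run sense using dir='south', and see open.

I invoke push using x='south', → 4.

I call move using dir='south', — result: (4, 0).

I try sense using dir='south', giving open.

Invoking push using x='south', and observe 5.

I call move using dir='south', : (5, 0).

I run sense using dir='south', — result: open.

I try push using x='south', → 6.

I try move using dir='south', giving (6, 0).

I use sense using dir='east', giving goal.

Calling move using dir='east', — result: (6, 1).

Answer: (6, 1)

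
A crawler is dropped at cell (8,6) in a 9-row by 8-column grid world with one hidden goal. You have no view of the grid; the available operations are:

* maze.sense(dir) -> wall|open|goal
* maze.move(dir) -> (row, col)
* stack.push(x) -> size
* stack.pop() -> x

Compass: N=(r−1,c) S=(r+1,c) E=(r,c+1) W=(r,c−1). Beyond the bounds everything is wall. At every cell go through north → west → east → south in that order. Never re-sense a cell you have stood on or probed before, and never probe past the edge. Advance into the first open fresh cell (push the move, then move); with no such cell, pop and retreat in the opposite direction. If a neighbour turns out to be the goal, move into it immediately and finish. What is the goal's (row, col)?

Then maze.sense(dir: north), : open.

Invoking stack.push(x: north), — result: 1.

Then maze.move(dir: north), : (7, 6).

Calling maze.sense(dir: north), : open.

Then stack.push(x: north), which returns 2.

I call maze.move(dir: north), → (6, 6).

Using maze.sense(dir: north), yielding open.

Invoking stack.push(x: north), giving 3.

Now I run maze.move(dir: north), which returns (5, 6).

Now I run maze.sense(dir: north), : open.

Invoking stack.push(x: north), and observe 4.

I try maze.move(dir: north), and see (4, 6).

Invoking maze.sense(dir: north), and see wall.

I use maze.sense(dir: west), and get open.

I invoke stack.push(x: west), yielding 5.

Using maze.move(dir: west), — result: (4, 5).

I try maze.sense(dir: north), — result: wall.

I run maze.sense(dir: west), → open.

I use stack.push(x: west), giving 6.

I invoke maze.move(dir: west), — result: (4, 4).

I use maze.sense(dir: north), — result: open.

Invoking stack.push(x: north), giving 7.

Next I call maze.move(dir: north), : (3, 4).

Calling maze.sense(dir: north), — result: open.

Next I call stack.push(x: north), : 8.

I call maze.move(dir: north), : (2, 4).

I use maze.sense(dir: north), → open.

I try stack.push(x: north), — result: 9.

Now I run maze.move(dir: north), and see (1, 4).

Invoking maze.sense(dir: north), and get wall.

Invoking maze.sense(dir: west), and observe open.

I run stack.push(x: west), which returns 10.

Then maze.move(dir: west), giving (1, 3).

I try maze.sense(dir: north), which returns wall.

Then maze.sense(dir: west), — result: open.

I try stack.push(x: west), and see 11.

Now I run maze.move(dir: west), — result: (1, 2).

I run maze.sense(dir: north), : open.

I invoke stack.push(x: north), → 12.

Then maze.move(dir: north), which returns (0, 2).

I run maze.sense(dir: west), → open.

Now I run stack.push(x: west), giving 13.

I call maze.move(dir: west), which returns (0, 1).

Then maze.sense(dir: west), which returns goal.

Then maze.move(dir: west), giving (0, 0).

Answer: (0, 0)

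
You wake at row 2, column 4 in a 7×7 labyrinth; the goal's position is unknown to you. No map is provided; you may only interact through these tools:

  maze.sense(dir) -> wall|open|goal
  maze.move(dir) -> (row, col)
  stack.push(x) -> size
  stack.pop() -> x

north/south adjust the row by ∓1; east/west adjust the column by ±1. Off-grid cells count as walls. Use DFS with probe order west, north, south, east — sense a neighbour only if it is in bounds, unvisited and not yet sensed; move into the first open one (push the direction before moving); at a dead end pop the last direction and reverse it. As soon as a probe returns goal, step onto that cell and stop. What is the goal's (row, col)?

> sense dir: west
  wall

> sense dir: north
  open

> push x: north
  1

> move dir: north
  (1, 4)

> sense dir: west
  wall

> sense dir: north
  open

> push x: north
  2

> move dir: north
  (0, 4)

> sense dir: west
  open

> push x: west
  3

> move dir: west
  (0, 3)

> sense dir: west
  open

> push x: west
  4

> move dir: west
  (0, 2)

> sense dir: west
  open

> push x: west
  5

> move dir: west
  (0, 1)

> sense dir: west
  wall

> sense dir: south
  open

> push x: south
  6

> move dir: south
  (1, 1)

> sense dir: west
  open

> push x: west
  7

> move dir: west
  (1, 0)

> sense dir: south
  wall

> pop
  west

> move dir: east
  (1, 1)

> sense dir: south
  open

> push x: south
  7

> move dir: south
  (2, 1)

> sense dir: south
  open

> push x: south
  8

> move dir: south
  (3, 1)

> sense dir: west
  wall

> sense dir: south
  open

> push x: south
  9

> move dir: south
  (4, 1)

> sense dir: west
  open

> push x: west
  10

> move dir: west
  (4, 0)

> sense dir: south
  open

> push x: south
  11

> move dir: south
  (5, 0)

> sense dir: south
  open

> push x: south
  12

> move dir: south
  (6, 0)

> sense dir: east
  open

> push x: east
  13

> move dir: east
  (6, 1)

> sense dir: north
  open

> push x: north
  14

> move dir: north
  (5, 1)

> sense dir: east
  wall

> pop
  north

> move dir: south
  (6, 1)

> sense dir: east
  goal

> move dir: east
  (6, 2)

Answer: (6, 2)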